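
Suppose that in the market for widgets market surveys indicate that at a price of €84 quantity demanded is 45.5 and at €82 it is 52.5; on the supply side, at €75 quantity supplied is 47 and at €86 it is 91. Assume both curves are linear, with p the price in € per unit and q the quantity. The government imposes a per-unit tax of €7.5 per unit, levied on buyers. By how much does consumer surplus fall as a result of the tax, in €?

Consumer surplus falls by €224.

Demand slope: (52.5 − 45.5)/(82 − 84) = -3.5, so qd = 339.5 − 3.5p.
Supply slope: (91 − 47)/(86 − 75) = 4, so qs = 4p − 253.
Before the tax: set 339.5 − 3.5p = 4p − 253 → p* = €79, q* = 63.
With the tax collected from buyers, demand (in seller-price terms) shifts: qd = 339.5 − 3.5(p + 7.5).
Solving gives q = 49 with buyers paying €83 and suppliers receiving €75.5 (the €7.5 wedge).
ΔCS is the trapezoid between Q = 49 and Q = 63 of height €4: ½ · (63 + 49) · 4 = €224.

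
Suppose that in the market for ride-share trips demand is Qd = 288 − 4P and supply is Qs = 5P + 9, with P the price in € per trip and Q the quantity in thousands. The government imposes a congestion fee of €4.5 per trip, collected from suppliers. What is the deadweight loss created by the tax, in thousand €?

Deadweight loss = €22.5 thousand.

Without the tax, 288 − 4P = 5P + 9 gives 9P = 279, so P* = €31 and Q* = 164.
With the tax collected from suppliers, supply shifts: Qs = 5(P − 4.5) + 9.
New equilibrium: consumers pay €33.5, suppliers receive €29, Q = 154. (Wedge: Pb − Ps = 4.5.)
Quantity falls by |ΔQ| = |164 − 154| = 10.
DWL = ½ · t · |ΔQ| = ½ · 4.5 · 10 = €22.5.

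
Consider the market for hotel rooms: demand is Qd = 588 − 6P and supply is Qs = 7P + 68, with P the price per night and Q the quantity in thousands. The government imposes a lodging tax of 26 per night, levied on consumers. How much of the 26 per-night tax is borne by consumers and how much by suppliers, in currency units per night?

Before the tax: set 588 − 6P = 7P + 68 → P* = 40, Q* = 348.
With the tax collected from consumers, demand (in seller-price terms) shifts: Qd = 588 − 6(P + 26).
Solving gives Q = 264 with consumers paying 54 and suppliers receiving 28 (the 26 wedge).
Burden on consumers: 14; on suppliers: 12. (They sum to 26.)
The less price-elastic side of the market bears the larger share of a per-unit tax.

Consumers bear 14 per night; suppliers bear 12 per night.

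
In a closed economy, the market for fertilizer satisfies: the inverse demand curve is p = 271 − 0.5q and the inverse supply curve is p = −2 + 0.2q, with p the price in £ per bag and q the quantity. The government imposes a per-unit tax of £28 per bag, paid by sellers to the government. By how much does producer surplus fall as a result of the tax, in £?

Inverting to q(p) form: qd = 542 − 2p; qs = 5p + 10.
Without the tax, 542 − 2p = 5p + 10 gives 7p = 532, so p* = £76 and q* = 390.
With the tax collected from sellers, supply shifts: qs = 5(p − 28) + 10.
New equilibrium: consumers pay £96, sellers receive £68, q = 350. (Wedge: pb − ps = 28.)
ΔPS is the trapezoid between Q = 350 and Q = 390 of height £8: ½ · (390 + 350) · 8 = £2960.

Producer surplus falls by £2960.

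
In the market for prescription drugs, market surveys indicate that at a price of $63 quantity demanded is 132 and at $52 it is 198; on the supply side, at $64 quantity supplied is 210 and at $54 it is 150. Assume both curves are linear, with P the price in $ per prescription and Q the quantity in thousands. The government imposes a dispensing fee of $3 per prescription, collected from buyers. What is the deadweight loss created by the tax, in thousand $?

Demand slope: (198 − 132)/(52 − 63) = -6, so Qd = 510 − 6P.
Supply slope: (150 − 210)/(54 − 64) = 6, so Qs = 6P − 174.
Before the tax: set 510 − 6P = 6P − 174 → P* = $57, Q* = 168.
With the tax collected from buyers, demand (in seller-price terms) shifts: Qd = 510 − 6(P + 3).
Solving gives Q = 159 with buyers paying $58.5 and sellers receiving $55.5 (the $3 wedge).
Quantity falls by |ΔQ| = |168 − 159| = 9.
DWL = ½ · t · |ΔQ| = ½ · 3 · 9 = $13.5.

Deadweight loss = $13.5 thousand.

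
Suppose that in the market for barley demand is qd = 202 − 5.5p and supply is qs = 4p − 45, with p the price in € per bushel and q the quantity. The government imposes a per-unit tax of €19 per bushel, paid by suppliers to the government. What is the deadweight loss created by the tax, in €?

Deadweight loss = €418.

Before the tax: set 202 − 5.5p = 4p − 45 → p* = €26, q* = 59.
With the tax collected from suppliers, supply shifts: qs = 4(p − 19) − 45.
New equilibrium: consumers pay €34, suppliers receive €15, q = 15. (Wedge: pb − ps = 19.)
Quantity falls by |ΔQ| = |59 − 15| = 44.
DWL = ½ · t · |ΔQ| = ½ · 19 · 44 = €418.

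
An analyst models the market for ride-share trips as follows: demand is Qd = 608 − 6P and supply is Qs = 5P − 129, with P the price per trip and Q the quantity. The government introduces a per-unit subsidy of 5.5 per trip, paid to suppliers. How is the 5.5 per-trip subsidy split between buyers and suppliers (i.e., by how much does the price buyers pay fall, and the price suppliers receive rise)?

Buyers gain 2.5 per trip; suppliers gain 3 per trip.

Without the subsidy, 608 − 6P = 5P − 129 gives 11P = 737, so P* = 67 and Q* = 206.
With a per-unit subsidy paid to suppliers, each receives P + 5.5 per unit sold, so supply becomes Qs = 5(P + 5.5) − 129.
New equilibrium: buyers pay 64.5, suppliers receive 70, Q = 221. (Wedge: Pb − Ps = −5.5.)
Gain to buyers: 2.5; to suppliers: 3. (They sum to 5.5.)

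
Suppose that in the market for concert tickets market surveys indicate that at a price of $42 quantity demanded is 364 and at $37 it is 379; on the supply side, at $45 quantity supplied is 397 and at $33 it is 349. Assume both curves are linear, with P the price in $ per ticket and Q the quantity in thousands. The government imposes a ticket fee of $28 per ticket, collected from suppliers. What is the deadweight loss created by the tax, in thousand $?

Deadweight loss = $672 thousand.

Demand slope: (379 − 364)/(37 − 42) = -3, so Qd = 490 − 3P.
Supply slope: (349 − 397)/(33 − 45) = 4, so Qs = 4P + 217.
Before the tax: set 490 − 3P = 4P + 217 → P* = $39, Q* = 373.
With the tax collected from suppliers, supply shifts: Qs = 4(P − 28) + 217.
Solving gives Q = 325 with buyers paying $55 and suppliers receiving $27 (the $28 wedge).
Quantity falls by |ΔQ| = |373 − 325| = 48.
DWL = ½ · t · |ΔQ| = ½ · 28 · 48 = $672.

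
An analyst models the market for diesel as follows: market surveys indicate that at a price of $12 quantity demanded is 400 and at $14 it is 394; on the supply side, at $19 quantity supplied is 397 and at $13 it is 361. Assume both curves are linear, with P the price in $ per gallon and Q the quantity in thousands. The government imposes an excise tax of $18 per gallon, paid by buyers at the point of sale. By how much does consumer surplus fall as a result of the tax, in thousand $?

Consumer surplus falls by $4404 thousand.

Demand slope: (394 − 400)/(14 − 12) = -3, so Qd = 436 − 3P.
Supply slope: (361 − 397)/(13 − 19) = 6, so Qs = 6P + 283.
Without the tax, 436 − 3P = 6P + 283 gives 9P = 153, so P* = $17 and Q* = 385.
With the tax collected from buyers, demand (in seller-price terms) shifts: Qd = 436 − 3(P + 18).
Solving gives Q = 349 with buyers paying $29 and producers receiving $11 (the $18 wedge).
ΔCS is the trapezoid between Q = 349 and Q = 385 of height $12: ½ · (385 + 349) · 12 = $4404.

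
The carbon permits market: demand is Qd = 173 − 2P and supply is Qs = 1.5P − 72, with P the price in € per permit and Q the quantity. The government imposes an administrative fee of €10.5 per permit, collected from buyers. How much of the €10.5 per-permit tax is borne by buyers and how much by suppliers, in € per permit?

Buyers bear €4.5 per permit; suppliers bear €6 per permit.

Without the tax, 173 − 2P = 1.5P − 72 gives 3.5P = 245, so P* = €70 and Q* = 33.
With the tax collected from buyers, demand (in seller-price terms) shifts: Qd = 173 − 2(P + 10.5).
Solving gives Q = 24 with buyers paying €74.5 and suppliers receiving €64 (the €10.5 wedge).
Burden on buyers: €4.5; on suppliers: €6. (They sum to €10.5.)
The less price-elastic side of the market bears the larger share of a per-unit tax.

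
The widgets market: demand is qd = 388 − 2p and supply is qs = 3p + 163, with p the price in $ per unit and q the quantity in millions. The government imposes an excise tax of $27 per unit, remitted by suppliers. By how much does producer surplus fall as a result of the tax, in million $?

Producer surplus falls by $3043.44 million.

Without the tax, 388 − 2p = 3p + 163 gives 5p = 225, so p* = $45 and q* = 298.
With the tax collected from suppliers, supply shifts: qs = 3(p − 27) + 163.
Solving gives q = 265.6 with buyers paying $61.2 and suppliers receiving $34.2 (the $27 wedge).
ΔPS is the trapezoid between Q = 265.6 and Q = 298 of height $10.8: ½ · (298 + 265.6) · 10.8 = $3043.44.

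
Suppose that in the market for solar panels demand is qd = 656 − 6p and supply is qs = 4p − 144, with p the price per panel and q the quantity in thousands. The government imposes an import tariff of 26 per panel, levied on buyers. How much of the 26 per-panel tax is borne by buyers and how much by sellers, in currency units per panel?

Buyers bear 10.4 per panel; sellers bear 15.6 per panel.

Before the tax: set 656 − 6p = 4p − 144 → p* = 80, q* = 176.
With the tax collected from buyers, demand (in seller-price terms) shifts: qd = 656 − 6(p + 26).
New equilibrium: buyers pay 90.4, sellers receive 64.4, q = 113.6. (Wedge: pb − ps = 26.)
Burden on buyers: 10.4; on sellers: 15.6. (They sum to 26.)
The less price-elastic side of the market bears the larger share of a per-unit tax.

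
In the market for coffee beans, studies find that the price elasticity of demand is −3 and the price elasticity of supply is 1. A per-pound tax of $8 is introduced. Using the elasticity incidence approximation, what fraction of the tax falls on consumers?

Consumers' share ≈ 0.25.

Incidence ratio: consumers' share ≈ εs / (εs + |εd|) = 1 / (1 + 3) = 0.25.
Supply is the less elastic side, so consumers bear the smaller share.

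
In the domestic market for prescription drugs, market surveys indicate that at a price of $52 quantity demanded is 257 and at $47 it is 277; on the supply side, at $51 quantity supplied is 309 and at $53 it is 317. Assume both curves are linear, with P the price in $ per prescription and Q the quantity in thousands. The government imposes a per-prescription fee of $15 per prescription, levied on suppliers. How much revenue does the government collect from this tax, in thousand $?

Demand slope: (277 − 257)/(47 − 52) = -4, so Qd = 465 − 4P.
Supply slope: (317 − 309)/(53 − 51) = 4, so Qs = 4P + 105.
Before the tax: set 465 − 4P = 4P + 105 → P* = $45, Q* = 285.
With the tax collected from suppliers, supply shifts: Qs = 4(P − 15) + 105.
New equilibrium: consumers pay $52.5, suppliers receive $37.5, Q = 255. (Wedge: Pb − Ps = 15.)
Revenue = t · Q = 15 · 255 = $3825.

Tax revenue = $3825 thousand.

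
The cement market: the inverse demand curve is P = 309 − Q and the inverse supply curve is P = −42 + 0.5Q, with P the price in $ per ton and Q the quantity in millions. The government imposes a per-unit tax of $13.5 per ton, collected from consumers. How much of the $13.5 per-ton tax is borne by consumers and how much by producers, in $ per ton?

Consumers bear $9 per ton; producers bear $4.5 per ton.

Rewrite in direct form: Qd = 309 − P and Qs = 2P + 84.
Without the tax, 309 − P = 2P + 84 gives 3P = 225, so P* = $75 and Q* = 234.
With the tax collected from consumers, demand (in seller-price terms) shifts: Qd = 309 − (P + 13.5).
Solving gives Q = 225 with consumers paying $84 and producers receiving $70.5 (the $13.5 wedge).
Burden on consumers: $9; on producers: $4.5. (They sum to $13.5.)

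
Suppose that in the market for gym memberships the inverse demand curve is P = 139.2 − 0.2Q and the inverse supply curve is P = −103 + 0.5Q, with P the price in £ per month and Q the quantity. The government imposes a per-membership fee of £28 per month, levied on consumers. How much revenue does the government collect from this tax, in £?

Rewrite in direct form: Qd = 696 − 5P and Qs = 2P + 206.
Before the tax: set 696 − 5P = 2P + 206 → P* = £70, Q* = 346.
With the tax collected from consumers, demand (in seller-price terms) shifts: Qd = 696 − 5(P + 28).
Solving gives Q = 306 with consumers paying £78 and sellers receiving £50 (the £28 wedge).
Revenue = t · Q = 28 · 306 = £8568.

Tax revenue = £8568.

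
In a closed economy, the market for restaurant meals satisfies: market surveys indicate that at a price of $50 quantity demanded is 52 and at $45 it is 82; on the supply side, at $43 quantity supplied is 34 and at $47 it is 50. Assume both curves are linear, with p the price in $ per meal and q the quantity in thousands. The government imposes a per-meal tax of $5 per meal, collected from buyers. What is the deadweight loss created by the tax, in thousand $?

Demand slope: (82 − 52)/(45 − 50) = -6, so qd = 352 − 6p.
Supply slope: (50 − 34)/(47 − 43) = 4, so qs = 4p − 138.
Before the tax: set 352 − 6p = 4p − 138 → p* = $49, q* = 58.
With the tax collected from buyers, demand (in seller-price terms) shifts: qd = 352 − 6(p + 5).
New equilibrium: buyers pay $51, producers receive $46, q = 46. (Wedge: pb − ps = 5.)
Quantity falls by |ΔQ| = |58 − 46| = 12.
DWL = ½ · t · |ΔQ| = ½ · 5 · 12 = $30.

Deadweight loss = $30 thousand.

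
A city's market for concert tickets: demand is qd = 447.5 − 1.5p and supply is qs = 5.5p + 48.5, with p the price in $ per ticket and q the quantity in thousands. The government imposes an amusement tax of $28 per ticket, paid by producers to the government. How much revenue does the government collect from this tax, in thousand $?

Tax revenue = $9212 thousand.

Before the tax: set 447.5 − 1.5p = 5.5p + 48.5 → p* = $57, q* = 362.
With the tax collected from producers, supply shifts: qs = 5.5(p − 28) + 48.5.
New equilibrium: consumers pay $79, producers receive $51, q = 329. (Wedge: pb − ps = 28.)
Revenue = t · Q = 28 · 329 = $9212.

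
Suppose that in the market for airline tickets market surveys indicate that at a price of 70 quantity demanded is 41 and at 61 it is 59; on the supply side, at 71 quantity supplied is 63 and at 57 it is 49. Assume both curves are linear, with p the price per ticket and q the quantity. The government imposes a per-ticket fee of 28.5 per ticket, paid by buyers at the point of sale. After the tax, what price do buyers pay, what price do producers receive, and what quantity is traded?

Buyers pay 72.5; producers receive 44; quantity = 36.

Demand slope: (59 − 41)/(61 − 70) = -2, so qd = 181 − 2p.
Supply slope: (49 − 63)/(57 − 71) = 1, so qs = p − 8.
Before the tax: set 181 − 2p = p − 8 → p* = 63, q* = 55.
With the tax collected from buyers, demand (in seller-price terms) shifts: qd = 181 − 2(p + 28.5).
Solving gives q = 36 with buyers paying 72.5 and producers receiving 44 (the 28.5 wedge).
The less price-elastic side of the market bears the larger share of a per-unit tax.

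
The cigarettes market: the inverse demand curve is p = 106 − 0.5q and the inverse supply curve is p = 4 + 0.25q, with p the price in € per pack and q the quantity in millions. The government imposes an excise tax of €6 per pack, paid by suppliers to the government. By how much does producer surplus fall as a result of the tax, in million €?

Rewrite in direct form: qd = 212 − 2p and qs = 4p − 16.
Without the tax, 212 − 2p = 4p − 16 gives 6p = 228, so p* = €38 and q* = 136.
With the tax collected from suppliers, supply shifts: qs = 4(p − 6) − 16.
Solving gives q = 128 with consumers paying €42 and suppliers receiving €36 (the €6 wedge).
ΔPS is the trapezoid between Q = 128 and Q = 136 of height €2: ½ · (136 + 128) · 2 = €264.

Producer surplus falls by €264 million.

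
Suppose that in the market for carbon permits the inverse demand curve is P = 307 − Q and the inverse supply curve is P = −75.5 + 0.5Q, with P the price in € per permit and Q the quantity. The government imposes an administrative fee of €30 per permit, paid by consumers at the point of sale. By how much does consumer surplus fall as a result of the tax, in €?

Inverting to Q(P) form: Qd = 307 − P; Qs = 2P + 151.
Without the tax, 307 − P = 2P + 151 gives 3P = 156, so P* = €52 and Q* = 255.
With the tax collected from consumers, demand (in seller-price terms) shifts: Qd = 307 − (P + 30).
New equilibrium: consumers pay €72, sellers receive €42, Q = 235. (Wedge: Pb − Ps = 30.)
ΔCS is the trapezoid between Q = 235 and Q = 255 of height €20: ½ · (255 + 235) · 20 = €4900.

Consumer surplus falls by €4900.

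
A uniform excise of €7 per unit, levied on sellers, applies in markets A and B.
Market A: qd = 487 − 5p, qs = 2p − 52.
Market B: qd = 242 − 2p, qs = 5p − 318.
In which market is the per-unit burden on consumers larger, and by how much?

Market B, by €3.

Market A: pre-tax p* = €77, q* = 102; post-tax q = 92; per-unit burden on consumers = €2.
Market B: pre-tax p* = €80, q* = 82; post-tax q = 72; per-unit burden on consumers = €5.
Difference: €2 vs €5 → market B is larger by €3.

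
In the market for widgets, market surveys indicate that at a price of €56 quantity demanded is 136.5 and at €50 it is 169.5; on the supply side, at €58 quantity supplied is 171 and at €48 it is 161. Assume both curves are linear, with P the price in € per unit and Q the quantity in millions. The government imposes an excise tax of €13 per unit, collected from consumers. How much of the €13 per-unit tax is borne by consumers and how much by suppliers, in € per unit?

Demand slope: (169.5 − 136.5)/(50 − 56) = -5.5, so Qd = 444.5 − 5.5P.
Supply slope: (161 − 171)/(48 − 58) = 1, so Qs = P + 113.
Without the tax, 444.5 − 5.5P = P + 113 gives 6.5P = 331.5, so P* = €51 and Q* = 164.
With the tax collected from consumers, demand (in seller-price terms) shifts: Qd = 444.5 − 5.5(P + 13).
New equilibrium: consumers pay €53, suppliers receive €40, Q = 153. (Wedge: Pb − Ps = 13.)
Burden on consumers: €2; on suppliers: €11. (They sum to €13.)
The less price-elastic side of the market bears the larger share of a per-unit tax.

Consumers bear €2 per unit; suppliers bear €11 per unit.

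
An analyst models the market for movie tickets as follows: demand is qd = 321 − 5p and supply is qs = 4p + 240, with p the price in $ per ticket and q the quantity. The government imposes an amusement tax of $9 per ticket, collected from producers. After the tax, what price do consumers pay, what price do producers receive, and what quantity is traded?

Consumers pay $13; producers receive $4; quantity = 256.

Without the tax, 321 − 5p = 4p + 240 gives 9p = 81, so p* = $9 and q* = 276.
With the tax collected from producers, supply shifts: qs = 4(p − 9) + 240.
New equilibrium: consumers pay $13, producers receive $4, q = 256. (Wedge: pb − ps = 9.)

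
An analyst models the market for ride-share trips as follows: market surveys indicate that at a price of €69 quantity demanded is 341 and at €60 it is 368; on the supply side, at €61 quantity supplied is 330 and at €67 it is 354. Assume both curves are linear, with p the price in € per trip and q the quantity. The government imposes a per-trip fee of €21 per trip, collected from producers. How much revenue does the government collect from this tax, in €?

Demand slope: (368 − 341)/(60 − 69) = -3, so qd = 548 − 3p.
Supply slope: (354 − 330)/(67 − 61) = 4, so qs = 4p + 86.
Before the tax: set 548 − 3p = 4p + 86 → p* = €66, q* = 350.
With the tax collected from producers, supply shifts: qs = 4(p − 21) + 86.
Solving gives q = 314 with consumers paying €78 and producers receiving €57 (the €21 wedge).
Revenue = t · Q = 21 · 314 = €6594.

Tax revenue = €6594.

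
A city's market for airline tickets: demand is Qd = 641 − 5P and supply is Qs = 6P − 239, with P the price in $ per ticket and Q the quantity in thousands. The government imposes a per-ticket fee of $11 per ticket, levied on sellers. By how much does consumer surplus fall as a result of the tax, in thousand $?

Consumer surplus falls by $1356 thousand.

Before the tax: set 641 − 5P = 6P − 239 → P* = $80, Q* = 241.
With the tax collected from sellers, supply shifts: Qs = 6(P − 11) − 239.
Solving gives Q = 211 with consumers paying $86 and sellers receiving $75 (the $11 wedge).
ΔCS is the trapezoid between Q = 211 and Q = 241 of height $6: ½ · (241 + 211) · 6 = $1356.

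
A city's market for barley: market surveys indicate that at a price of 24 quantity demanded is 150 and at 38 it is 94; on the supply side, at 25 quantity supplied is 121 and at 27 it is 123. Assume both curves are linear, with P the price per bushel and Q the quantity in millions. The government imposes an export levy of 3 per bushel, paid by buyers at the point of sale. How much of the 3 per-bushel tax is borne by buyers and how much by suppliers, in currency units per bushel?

Demand slope: (94 − 150)/(38 − 24) = -4, so Qd = 246 − 4P.
Supply slope: (123 − 121)/(27 − 25) = 1, so Qs = P + 96.
Without the tax, 246 − 4P = P + 96 gives 5P = 150, so P* = 30 and Q* = 126.
With the tax collected from buyers, demand (in seller-price terms) shifts: Qd = 246 − 4(P + 3).
Solving gives Q = 123.6 with buyers paying 30.6 and suppliers receiving 27.6 (the 3 wedge).
Burden on buyers: 0.6; on suppliers: 2.4. (They sum to 3.)

Buyers bear 0.6 per bushel; suppliers bear 2.4 per bushel.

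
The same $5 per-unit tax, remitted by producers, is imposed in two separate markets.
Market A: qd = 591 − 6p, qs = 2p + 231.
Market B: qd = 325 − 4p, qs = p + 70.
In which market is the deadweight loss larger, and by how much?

Market A, by $8.75.

Market A: pre-tax p* = $45, q* = 321; post-tax q = 313.5; deadweight loss = $18.75.
Market B: pre-tax p* = $51, q* = 121; post-tax q = 117; deadweight loss = $10.
Difference: $18.75 vs $10 → market A is larger by $8.75.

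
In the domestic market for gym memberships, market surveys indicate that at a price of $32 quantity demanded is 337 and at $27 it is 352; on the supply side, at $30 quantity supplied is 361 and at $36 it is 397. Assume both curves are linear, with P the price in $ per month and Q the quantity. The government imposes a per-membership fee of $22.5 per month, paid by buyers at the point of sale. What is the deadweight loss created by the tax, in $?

Demand slope: (352 − 337)/(27 − 32) = -3, so Qd = 433 − 3P.
Supply slope: (397 − 361)/(36 − 30) = 6, so Qs = 6P + 181.
Without the tax, 433 − 3P = 6P + 181 gives 9P = 252, so P* = $28 and Q* = 349.
With the tax collected from buyers, demand (in seller-price terms) shifts: Qd = 433 − 3(P + 22.5).
Solving gives Q = 304 with buyers paying $43 and producers receiving $20.5 (the $22.5 wedge).
Quantity falls by |ΔQ| = |349 − 304| = 45.
DWL = ½ · t · |ΔQ| = ½ · 22.5 · 45 = $506.25.

Deadweight loss = $506.25.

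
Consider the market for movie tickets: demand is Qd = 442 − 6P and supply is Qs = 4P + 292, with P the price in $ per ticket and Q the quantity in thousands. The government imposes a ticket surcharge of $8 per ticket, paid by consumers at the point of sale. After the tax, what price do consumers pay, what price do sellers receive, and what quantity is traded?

Consumers pay $18.2; sellers receive $10.2; quantity = 332.8.

Without the tax, 442 − 6P = 4P + 292 gives 10P = 150, so P* = $15 and Q* = 352.
With the tax collected from consumers, demand (in seller-price terms) shifts: Qd = 442 − 6(P + 8).
New equilibrium: consumers pay $18.2, sellers receive $10.2, Q = 332.8. (Wedge: Pb − Ps = 8.)
The less price-elastic side of the market bears the larger share of a per-unit tax.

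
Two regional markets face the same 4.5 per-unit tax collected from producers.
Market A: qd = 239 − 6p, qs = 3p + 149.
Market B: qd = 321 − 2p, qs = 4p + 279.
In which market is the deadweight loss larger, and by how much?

Market A: pre-tax p* = 10, q* = 179; post-tax q = 170; deadweight loss = 20.25.
Market B: pre-tax p* = 7, q* = 307; post-tax q = 301; deadweight loss = 13.5.
Difference: 20.25 vs 13.5 → market A is larger by 6.75.

Market A, by 6.75.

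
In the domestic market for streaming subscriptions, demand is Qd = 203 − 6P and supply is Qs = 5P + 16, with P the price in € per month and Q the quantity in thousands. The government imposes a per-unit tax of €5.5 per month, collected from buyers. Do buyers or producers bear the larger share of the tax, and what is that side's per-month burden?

Before the tax: set 203 − 6P = 5P + 16 → P* = €17, Q* = 101.
With the tax collected from buyers, demand (in seller-price terms) shifts: Qd = 203 − 6(P + 5.5).
New equilibrium: buyers pay €19.5, producers receive €14, Q = 86. (Wedge: Pb − Ps = 5.5.)
Per-month burden: buyers €2.5, producers €3.
Producers take the larger share because supply is less price-elastic here (demand slope 6 vs supply slope 5).
The less price-elastic side of the market bears the larger share of a per-unit tax.

Producers bear the larger share: €3 per month.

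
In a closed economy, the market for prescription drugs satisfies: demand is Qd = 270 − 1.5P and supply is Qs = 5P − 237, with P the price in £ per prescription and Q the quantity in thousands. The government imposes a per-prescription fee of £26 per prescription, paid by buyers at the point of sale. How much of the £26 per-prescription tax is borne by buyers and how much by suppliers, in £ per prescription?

Before the tax: set 270 − 1.5P = 5P − 237 → P* = £78, Q* = 153.
With the tax collected from buyers, demand (in seller-price terms) shifts: Qd = 270 − 1.5(P + 26).
New equilibrium: buyers pay £98, suppliers receive £72, Q = 123. (Wedge: Pb − Ps = 26.)
Burden on buyers: £20; on suppliers: £6. (They sum to £26.)
The less price-elastic side of the market bears the larger share of a per-unit tax.

Buyers bear £20 per prescription; suppliers bear £6 per prescription.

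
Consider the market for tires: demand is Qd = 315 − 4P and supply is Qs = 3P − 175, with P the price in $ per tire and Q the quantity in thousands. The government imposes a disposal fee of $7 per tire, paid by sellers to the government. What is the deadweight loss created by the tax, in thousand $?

Without the tax, 315 − 4P = 3P − 175 gives 7P = 490, so P* = $70 and Q* = 35.
With the tax collected from sellers, supply shifts: Qs = 3(P − 7) − 175.
Solving gives Q = 23 with buyers paying $73 and sellers receiving $66 (the $7 wedge).
Quantity falls by |ΔQ| = |35 − 23| = 12.
DWL = ½ · t · |ΔQ| = ½ · 7 · 12 = $42.

Deadweight loss = $42 thousand.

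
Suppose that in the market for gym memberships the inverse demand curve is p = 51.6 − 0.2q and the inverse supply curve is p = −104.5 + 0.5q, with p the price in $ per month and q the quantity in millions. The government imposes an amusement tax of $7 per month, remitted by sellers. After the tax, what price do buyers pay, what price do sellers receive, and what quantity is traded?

Buyers pay $9; sellers receive $2; quantity = 213.

Inverting to q(p) form: qd = 258 − 5p; qs = 2p + 209.
Without the tax, 258 − 5p = 2p + 209 gives 7p = 49, so p* = $7 and q* = 223.
With the tax collected from sellers, supply shifts: qs = 2(p − 7) + 209.
Solving gives q = 213 with buyers paying $9 and sellers receiving $2 (the $7 wedge).
The less price-elastic side of the market bears the larger share of a per-unit tax.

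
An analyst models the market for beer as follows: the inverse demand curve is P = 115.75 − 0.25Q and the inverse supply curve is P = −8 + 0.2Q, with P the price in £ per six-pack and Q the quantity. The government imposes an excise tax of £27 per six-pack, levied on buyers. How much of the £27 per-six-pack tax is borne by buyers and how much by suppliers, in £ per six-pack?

Inverting to Q(P) form: Qd = 463 − 4P; Qs = 5P + 40.
Before the tax: set 463 − 4P = 5P + 40 → P* = £47, Q* = 275.
With the tax collected from buyers, demand (in seller-price terms) shifts: Qd = 463 − 4(P + 27).
Solving gives Q = 215 with buyers paying £62 and suppliers receiving £35 (the £27 wedge).
Burden on buyers: £15; on suppliers: £12. (They sum to £27.)
The less price-elastic side of the market bears the larger share of a per-unit tax.

Buyers bear £15 per six-pack; suppliers bear £12 per six-pack.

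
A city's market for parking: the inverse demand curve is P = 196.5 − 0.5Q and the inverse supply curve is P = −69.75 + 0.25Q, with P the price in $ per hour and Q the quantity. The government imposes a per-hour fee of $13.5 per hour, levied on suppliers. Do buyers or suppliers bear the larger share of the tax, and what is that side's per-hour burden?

Rewrite in direct form: Qd = 393 − 2P and Qs = 4P + 279.
Without the tax, 393 − 2P = 4P + 279 gives 6P = 114, so P* = $19 and Q* = 355.
With the tax collected from suppliers, supply shifts: Qs = 4(P − 13.5) + 279.
New equilibrium: buyers pay $28, suppliers receive $14.5, Q = 337. (Wedge: Pb − Ps = 13.5.)
Per-hour burden: buyers $9, suppliers $4.5.
Buyers take the larger share because demand is less price-elastic here (demand slope 2 vs supply slope 4).
The less price-elastic side of the market bears the larger share of a per-unit tax.

Buyers bear the larger share: $9 per hour.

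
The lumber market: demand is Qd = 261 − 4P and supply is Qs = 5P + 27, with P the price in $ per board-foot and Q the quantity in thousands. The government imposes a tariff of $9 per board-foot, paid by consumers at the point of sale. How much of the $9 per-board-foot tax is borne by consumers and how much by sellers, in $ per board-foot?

Consumers bear $5 per board-foot; sellers bear $4 per board-foot.

Before the tax: set 261 − 4P = 5P + 27 → P* = $26, Q* = 157.
With the tax collected from consumers, demand (in seller-price terms) shifts: Qd = 261 − 4(P + 9).
Solving gives Q = 137 with consumers paying $31 and sellers receiving $22 (the $9 wedge).
Burden on consumers: $5; on sellers: $4. (They sum to $9.)
The less price-elastic side of the market bears the larger share of a per-unit tax.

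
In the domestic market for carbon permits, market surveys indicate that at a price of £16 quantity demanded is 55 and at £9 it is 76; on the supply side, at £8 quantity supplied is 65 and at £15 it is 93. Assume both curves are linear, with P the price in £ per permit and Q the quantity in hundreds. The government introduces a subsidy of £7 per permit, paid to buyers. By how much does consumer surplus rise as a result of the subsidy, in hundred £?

Consumer surplus rises by £316 hundred.

Demand slope: (76 − 55)/(9 − 16) = -3, so Qd = 103 − 3P.
Supply slope: (93 − 65)/(15 − 8) = 4, so Qs = 4P + 33.
Before the subsidy: set 103 − 3P = 4P + 33 → P* = £10, Q* = 73.
With a per-unit subsidy paid to buyers, each effectively pays P − 7, so demand becomes Qd = 103 − 3(P − 7).
New equilibrium: buyers pay £6, suppliers receive £13, Q = 85. (Wedge: Pb − Ps = −7.)
ΔCS is the trapezoid between Q = 85 and Q = 73 of height £4: ½ · (73 + 85) · 4 = £316.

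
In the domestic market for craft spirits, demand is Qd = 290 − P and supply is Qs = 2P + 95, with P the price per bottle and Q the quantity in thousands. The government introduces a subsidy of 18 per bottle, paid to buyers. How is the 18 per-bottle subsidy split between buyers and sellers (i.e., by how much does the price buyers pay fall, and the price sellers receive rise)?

Buyers gain 12 per bottle; sellers gain 6 per bottle.

Without the subsidy, 290 − P = 2P + 95 gives 3P = 195, so P* = 65 and Q* = 225.
With a per-unit subsidy paid to buyers, each effectively pays P − 18, so demand becomes Qd = 290 − (P − 18).
New equilibrium: buyers pay 53, sellers receive 71, Q = 237. (Wedge: Pb − Ps = −18.)
Gain to buyers: 12; to sellers: 6. (They sum to 18.)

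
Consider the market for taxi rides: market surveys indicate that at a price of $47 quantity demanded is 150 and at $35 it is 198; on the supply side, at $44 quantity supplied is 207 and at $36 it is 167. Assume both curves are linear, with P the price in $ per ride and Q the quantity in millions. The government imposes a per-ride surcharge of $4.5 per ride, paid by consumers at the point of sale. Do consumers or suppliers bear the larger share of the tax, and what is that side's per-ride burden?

Consumers bear the larger share: $2.5 per ride.

Demand slope: (198 − 150)/(35 − 47) = -4, so Qd = 338 − 4P.
Supply slope: (167 − 207)/(36 − 44) = 5, so Qs = 5P − 13.
Without the tax, 338 − 4P = 5P − 13 gives 9P = 351, so P* = $39 and Q* = 182.
With the tax collected from consumers, demand (in seller-price terms) shifts: Qd = 338 − 4(P + 4.5).
Solving gives Q = 172 with consumers paying $41.5 and suppliers receiving $37 (the $4.5 wedge).
Per-ride burden: consumers $2.5, suppliers $2.
Consumers take the larger share because demand is less price-elastic here (demand slope 4 vs supply slope 5).
The less price-elastic side of the market bears the larger share of a per-unit tax.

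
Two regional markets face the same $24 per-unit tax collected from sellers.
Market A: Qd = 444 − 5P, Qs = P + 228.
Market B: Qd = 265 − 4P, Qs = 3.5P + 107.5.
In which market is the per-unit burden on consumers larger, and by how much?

Market B, by $7.2.

Market A: pre-tax P* = $36, Q* = 264; post-tax Q = 244; per-unit burden on consumers = $4.
Market B: pre-tax P* = $21, Q* = 181; post-tax Q = 136.2; per-unit burden on consumers = $11.2.
Difference: $4 vs $11.2 → market B is larger by $7.2.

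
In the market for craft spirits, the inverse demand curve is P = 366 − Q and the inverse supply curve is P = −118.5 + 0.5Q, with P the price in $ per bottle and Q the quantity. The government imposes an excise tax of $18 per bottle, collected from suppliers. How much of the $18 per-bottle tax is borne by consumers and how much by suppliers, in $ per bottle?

Consumers bear $12 per bottle; suppliers bear $6 per bottle.

Rewrite in direct form: Qd = 366 − P and Qs = 2P + 237.
Without the tax, 366 − P = 2P + 237 gives 3P = 129, so P* = $43 and Q* = 323.
With the tax collected from suppliers, supply shifts: Qs = 2(P − 18) + 237.
New equilibrium: consumers pay $55, suppliers receive $37, Q = 311. (Wedge: Pb − Ps = 18.)
Burden on consumers: $12; on suppliers: $6. (They sum to $18.)
The less price-elastic side of the market bears the larger share of a per-unit tax.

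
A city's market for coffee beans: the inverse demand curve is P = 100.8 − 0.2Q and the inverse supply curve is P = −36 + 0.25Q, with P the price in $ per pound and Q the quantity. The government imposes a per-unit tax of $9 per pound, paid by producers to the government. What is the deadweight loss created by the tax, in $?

Deadweight loss = $90.

Inverting to Q(P) form: Qd = 504 − 5P; Qs = 4P + 144.
Without the tax, 504 − 5P = 4P + 144 gives 9P = 360, so P* = $40 and Q* = 304.
With the tax collected from producers, supply shifts: Qs = 4(P − 9) + 144.
Solving gives Q = 284 with buyers paying $44 and producers receiving $35 (the $9 wedge).
Quantity falls by |ΔQ| = |304 − 284| = 20.
DWL = ½ · t · |ΔQ| = ½ · 9 · 20 = $90.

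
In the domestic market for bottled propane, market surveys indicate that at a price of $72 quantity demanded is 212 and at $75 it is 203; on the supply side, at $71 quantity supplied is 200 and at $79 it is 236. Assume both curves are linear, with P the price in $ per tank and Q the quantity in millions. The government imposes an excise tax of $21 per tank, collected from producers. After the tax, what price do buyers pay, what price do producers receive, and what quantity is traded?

Demand slope: (203 − 212)/(75 − 72) = -3, so Qd = 428 − 3P.
Supply slope: (236 − 200)/(79 − 71) = 4.5, so Qs = 4.5P − 119.5.
Before the tax: set 428 − 3P = 4.5P − 119.5 → P* = $73, Q* = 209.
With the tax collected from producers, supply shifts: Qs = 4.5(P − 21) − 119.5.
New equilibrium: buyers pay $85.6, producers receive $64.6, Q = 171.2. (Wedge: Pb − Ps = 21.)

Buyers pay $85.6; producers receive $64.6; quantity = 171.2.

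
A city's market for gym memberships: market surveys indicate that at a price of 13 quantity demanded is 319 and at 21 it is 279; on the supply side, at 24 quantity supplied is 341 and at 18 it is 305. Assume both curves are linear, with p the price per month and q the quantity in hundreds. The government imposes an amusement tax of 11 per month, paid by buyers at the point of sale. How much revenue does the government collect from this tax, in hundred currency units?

Tax revenue = 2959 hundred.

Demand slope: (279 − 319)/(21 − 13) = -5, so qd = 384 − 5p.
Supply slope: (305 − 341)/(18 − 24) = 6, so qs = 6p + 197.
Before the tax: set 384 − 5p = 6p + 197 → p* = 17, q* = 299.
With the tax collected from buyers, demand (in seller-price terms) shifts: qd = 384 − 5(p + 11).
Solving gives q = 269 with buyers paying 23 and producers receiving 12 (the 11 wedge).
Revenue = t · Q = 11 · 269 = 2959.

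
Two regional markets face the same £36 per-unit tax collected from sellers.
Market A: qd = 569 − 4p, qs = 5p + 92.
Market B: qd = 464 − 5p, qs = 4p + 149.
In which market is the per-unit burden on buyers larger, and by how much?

Market A, by £4.

Market A: pre-tax p* = £53, q* = 357; post-tax q = 277; per-unit burden on buyers = £20.
Market B: pre-tax p* = £35, q* = 289; post-tax q = 209; per-unit burden on buyers = £16.
Difference: £20 vs £16 → market A is larger by £4.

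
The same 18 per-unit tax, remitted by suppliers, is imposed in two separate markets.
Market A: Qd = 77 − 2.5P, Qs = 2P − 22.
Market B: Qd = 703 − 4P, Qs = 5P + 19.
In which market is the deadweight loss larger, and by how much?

Market B, by 180.

Market A: pre-tax P* = 22, Q* = 22; post-tax Q = 2; deadweight loss = 180.
Market B: pre-tax P* = 76, Q* = 399; post-tax Q = 359; deadweight loss = 360.
Difference: 180 vs 360 → market B is larger by 180.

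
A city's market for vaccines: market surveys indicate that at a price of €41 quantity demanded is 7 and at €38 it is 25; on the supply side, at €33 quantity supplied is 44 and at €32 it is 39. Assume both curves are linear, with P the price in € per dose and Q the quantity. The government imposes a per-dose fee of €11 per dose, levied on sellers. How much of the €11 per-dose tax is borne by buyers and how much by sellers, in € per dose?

Demand slope: (25 − 7)/(38 − 41) = -6, so Qd = 253 − 6P.
Supply slope: (39 − 44)/(32 − 33) = 5, so Qs = 5P − 121.
Before the tax: set 253 − 6P = 5P − 121 → P* = €34, Q* = 49.
With the tax collected from sellers, supply shifts: Qs = 5(P − 11) − 121.
Solving gives Q = 19 with buyers paying €39 and sellers receiving €28 (the €11 wedge).
Burden on buyers: €5; on sellers: €6. (They sum to €11.)

Buyers bear €5 per dose; sellers bear €6 per dose.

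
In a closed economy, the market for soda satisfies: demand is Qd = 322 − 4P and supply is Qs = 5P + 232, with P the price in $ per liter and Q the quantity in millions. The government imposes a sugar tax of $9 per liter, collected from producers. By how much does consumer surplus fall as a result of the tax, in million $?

Consumer surplus falls by $1360 million.

Before the tax: set 322 − 4P = 5P + 232 → P* = $10, Q* = 282.
With the tax collected from producers, supply shifts: Qs = 5(P − 9) + 232.
Solving gives Q = 262 with buyers paying $15 and producers receiving $6 (the $9 wedge).
ΔCS is the trapezoid between Q = 262 and Q = 282 of height $5: ½ · (282 + 262) · 5 = $1360.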